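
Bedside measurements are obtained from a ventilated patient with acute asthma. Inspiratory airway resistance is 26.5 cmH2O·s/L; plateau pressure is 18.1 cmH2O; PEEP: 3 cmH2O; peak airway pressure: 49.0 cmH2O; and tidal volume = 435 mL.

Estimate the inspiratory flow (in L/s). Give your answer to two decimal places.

flow = (PIP − Pplat) / Raw = 30.9 / 26.5 = 1.166 L/s.

1.17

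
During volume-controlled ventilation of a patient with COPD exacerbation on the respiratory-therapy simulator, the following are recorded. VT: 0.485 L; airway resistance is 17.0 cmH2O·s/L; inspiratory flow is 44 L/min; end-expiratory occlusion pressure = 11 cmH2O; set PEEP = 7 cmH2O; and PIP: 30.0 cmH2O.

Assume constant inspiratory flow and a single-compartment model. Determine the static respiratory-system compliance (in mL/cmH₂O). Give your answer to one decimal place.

74.2

Flow: 44 L/min ÷ 60 = 0.7333 L/s.
Total PEEP = 11 cmH2O (set 7 + intrinsic 4); this is the baseline alveolar pressure.
Equation of motion (constant flow): PIP = Vt/C + R·V̇ + PEEP.
Vt/C = PIP − R·V̇ − PEEP = 30.0 − 17.0×0.7333 − 11 = 30.0 − 12.466 − 11 = 6.534 cmH2O.
C = Vt / 6.534 = 485 / 6.534 = 74.227 mL/cmH2O.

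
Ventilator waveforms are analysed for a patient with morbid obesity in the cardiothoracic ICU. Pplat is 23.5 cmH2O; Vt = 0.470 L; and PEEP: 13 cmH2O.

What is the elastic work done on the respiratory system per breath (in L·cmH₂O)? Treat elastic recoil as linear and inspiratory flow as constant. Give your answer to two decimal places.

2.47

Elastic work ≈ ½ × (Pplat − PEEP) × Vt = 0.5 × (23.5 − 13) × 0.470 L = 0.5 × 10.5 × 0.470 = 2.468 L·cmH2O.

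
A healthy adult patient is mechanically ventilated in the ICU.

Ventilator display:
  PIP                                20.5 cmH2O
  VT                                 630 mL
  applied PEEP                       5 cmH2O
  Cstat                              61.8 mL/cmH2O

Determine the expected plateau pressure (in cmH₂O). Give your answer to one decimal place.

15.2

Pplat = PEEP + Vt / Cstat = 5 + 630 / 61.8 = 5 + 10.194 = 15.194 cmH2O.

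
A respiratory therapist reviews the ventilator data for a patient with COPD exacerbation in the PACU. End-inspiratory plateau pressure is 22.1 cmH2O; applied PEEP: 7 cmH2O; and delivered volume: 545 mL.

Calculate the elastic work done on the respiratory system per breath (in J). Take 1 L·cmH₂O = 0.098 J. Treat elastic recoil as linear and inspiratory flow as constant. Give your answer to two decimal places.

0.40

Elastic work ≈ ½ × (Pplat − PEEP) × Vt = 0.5 × (22.1 − 7) × 0.545 L = 0.5 × 15.1 × 0.545 = 4.115 L·cmH2O.
× 0.098 J/(L·cmH2O) → 0.4033 J.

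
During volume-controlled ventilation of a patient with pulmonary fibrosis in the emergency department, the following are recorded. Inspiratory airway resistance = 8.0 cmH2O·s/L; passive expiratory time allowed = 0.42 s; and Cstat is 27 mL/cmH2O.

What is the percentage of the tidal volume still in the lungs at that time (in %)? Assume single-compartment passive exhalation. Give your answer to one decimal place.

14.3

τ = R × C = 8.0 × 27 mL/cmH2O = 8.0 × 0.027 L/cmH2O = 0.216 s.
Passive exhalation: V(t)/V₀ = e^(−t/τ) = e^(−0.42/0.216) = 0.1431.
Fraction remaining = 0.1431 → 14.31%.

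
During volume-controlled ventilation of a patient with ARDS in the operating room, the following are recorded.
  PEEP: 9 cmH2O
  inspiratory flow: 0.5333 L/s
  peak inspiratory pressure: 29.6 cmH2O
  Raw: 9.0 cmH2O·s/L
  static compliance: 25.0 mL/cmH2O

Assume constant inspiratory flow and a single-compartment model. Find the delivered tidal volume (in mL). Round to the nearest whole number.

Equation of motion (constant flow): PIP = Vt/C + R·V̇ + PEEP.
Vt/C = PIP − R·V̇ − PEEP = 29.6 − 4.8 − 9 = 15.8 cmH2O.
Vt = C × 15.8 = 25.0 × 15.8 = 395.0 mL.

395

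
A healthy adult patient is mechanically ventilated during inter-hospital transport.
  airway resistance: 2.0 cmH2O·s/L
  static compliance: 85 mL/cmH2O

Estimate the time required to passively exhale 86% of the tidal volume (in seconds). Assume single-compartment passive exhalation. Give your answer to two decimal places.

τ = R × C = 2.0 × 85 mL/cmH2O = 2.0 × 0.085 L/cmH2O = 0.17 s.
Exhaled fraction f = 1 − e^(−t/τ) → t = −τ·ln(1 − f) = −0.17·ln(0.14) = 0.3342 s.

0.33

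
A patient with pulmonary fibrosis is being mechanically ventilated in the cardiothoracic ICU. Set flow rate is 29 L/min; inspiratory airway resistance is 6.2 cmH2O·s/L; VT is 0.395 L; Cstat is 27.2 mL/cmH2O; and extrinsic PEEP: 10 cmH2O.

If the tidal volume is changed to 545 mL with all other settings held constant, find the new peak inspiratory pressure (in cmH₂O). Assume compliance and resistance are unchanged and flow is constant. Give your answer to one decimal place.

Flow: 29 L/min ÷ 60 = 0.4833 L/s.
PIP = Vt/C + R·V̇ + PEEP (constant-flow equation of motion).
Only the elastic term changes: ΔPIP = ΔVt / C = (545 − 395) / 27.2 = 5.515 cmH2O.
Original PIP = 395/27.2 + 6.2×0.4833 + 10 = 27.519 cmH2O; new PIP = 27.519 + (5.515) = 33.034 cmH2O.

33.0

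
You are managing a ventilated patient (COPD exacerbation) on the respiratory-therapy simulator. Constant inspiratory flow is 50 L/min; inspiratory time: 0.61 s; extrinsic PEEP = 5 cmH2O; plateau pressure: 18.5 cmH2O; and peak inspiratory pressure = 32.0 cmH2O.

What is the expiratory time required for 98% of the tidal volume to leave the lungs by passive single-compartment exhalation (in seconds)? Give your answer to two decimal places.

2.39

Flow: 50 L/min ÷ 60 = 0.8333 L/s.
Vt = flow × Ti = 0.8333 L/s × 0.61 s × 1000 mL/L = 508.31 mL.
R = (PIP − Pplat)/V̇ = (32.0 − 18.5) / 0.8333 = 13.5/0.8333 = 16.201 cmH2O·s/L.
C = Vt/(Pplat − PEEP) = 508.31 / (18.5 − 5) = 508.31/13.5 = 37.653 mL/cmH2O.
τ = R × C = 16.201 × 0.03765 L/cmH2O = 0.61 s.
t = −τ·ln(1 − 0.98) = −0.61·ln(0.02) = 2.386 s.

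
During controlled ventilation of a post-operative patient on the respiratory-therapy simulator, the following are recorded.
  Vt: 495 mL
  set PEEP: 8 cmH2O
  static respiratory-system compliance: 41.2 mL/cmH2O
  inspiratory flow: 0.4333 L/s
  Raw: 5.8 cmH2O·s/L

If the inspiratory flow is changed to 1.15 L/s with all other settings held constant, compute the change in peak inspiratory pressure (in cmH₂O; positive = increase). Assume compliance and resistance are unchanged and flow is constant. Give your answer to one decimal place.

PIP = Vt/C + R·V̇ + PEEP (constant-flow equation of motion).
Only the resistive term changes: ΔPIP = R × ΔV̇ = 5.8 × (1.15 − 0.4333) = 5.8 × 0.7167 = 4.157 cmH2O.

4.2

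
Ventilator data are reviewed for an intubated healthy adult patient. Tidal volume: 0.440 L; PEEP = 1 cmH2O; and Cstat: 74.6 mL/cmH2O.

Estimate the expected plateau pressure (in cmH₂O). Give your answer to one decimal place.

Pplat = PEEP + Vt / Cstat = 1 + 440 / 74.6 = 1 + 5.898 = 6.898 cmH2O.

6.9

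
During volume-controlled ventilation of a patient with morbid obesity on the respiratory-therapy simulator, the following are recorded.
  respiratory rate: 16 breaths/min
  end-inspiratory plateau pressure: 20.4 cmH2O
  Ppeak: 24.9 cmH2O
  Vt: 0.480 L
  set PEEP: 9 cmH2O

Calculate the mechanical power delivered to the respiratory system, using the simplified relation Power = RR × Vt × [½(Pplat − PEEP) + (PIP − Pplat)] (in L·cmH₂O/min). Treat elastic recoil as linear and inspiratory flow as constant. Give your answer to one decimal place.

Per-breath work = Vt × [½(Pplat−PEEP) + (PIP−Pplat)] = 0.480 × [0.5×11.4 + 4.5] = 0.480 × 10.2 = 4.896 L·cmH2O.
Power = 16 × 4.896 = 78.336 L·cmH2O/min.

78.3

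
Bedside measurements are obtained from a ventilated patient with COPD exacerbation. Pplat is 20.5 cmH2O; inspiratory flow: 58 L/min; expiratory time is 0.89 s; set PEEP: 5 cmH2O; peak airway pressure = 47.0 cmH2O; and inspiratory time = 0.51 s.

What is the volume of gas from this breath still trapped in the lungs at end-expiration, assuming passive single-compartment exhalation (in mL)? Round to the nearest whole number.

Flow: 58 L/min ÷ 60 = 0.9667 L/s.
Vt = flow × Ti = 0.9667 L/s × 0.51 s × 1000 mL/L = 493.02 mL.
R = (PIP − Pplat)/V̇ = (47.0 − 20.5) / 0.9667 = 26.5/0.9667 = 27.413 cmH2O·s/L.
C = Vt/(Pplat − PEEP) = 493.02 / (20.5 − 5) = 493.02/15.5 = 31.808 mL/cmH2O.
τ = R × C = 27.413 × 0.03181 L/cmH2O = 0.872 s.
Fraction remaining = e^(−Te/τ) = e^(−0.89/0.872) = 0.3604.
Trapped volume = 493.02 × 0.3604 = 177.68 mL.

178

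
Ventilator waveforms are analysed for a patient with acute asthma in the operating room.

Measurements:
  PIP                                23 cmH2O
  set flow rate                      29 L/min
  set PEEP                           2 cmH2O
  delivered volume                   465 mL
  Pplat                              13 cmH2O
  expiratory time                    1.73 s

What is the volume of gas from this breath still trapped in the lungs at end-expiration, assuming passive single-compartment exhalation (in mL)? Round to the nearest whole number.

Flow: 29 L/min ÷ 60 = 0.4833 L/s.
R = (PIP − Pplat)/V̇ = (23 − 13) / 0.4833 = 10.0/0.4833 = 20.691 cmH2O·s/L.
C = Vt/(Pplat − PEEP) = 465.0 / (13 − 2) = 465.0/11.0 = 42.273 mL/cmH2O.
τ = R × C = 20.691 × 0.04227 L/cmH2O = 0.8746 s.
Fraction remaining = e^(−Te/τ) = e^(−1.73/0.8746) = 0.1383.
Trapped volume = 465.0 × 0.1383 = 64.31 mL.

64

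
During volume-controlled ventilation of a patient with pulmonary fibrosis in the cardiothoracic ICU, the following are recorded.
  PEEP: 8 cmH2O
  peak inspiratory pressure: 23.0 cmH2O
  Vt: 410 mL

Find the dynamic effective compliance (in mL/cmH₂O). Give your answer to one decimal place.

Dynamic compliance = Vt / (PIP − PEEP) = 410 / (23.0 − 8) = 410 / 15.0 = 27.333 mL/cmH2O.

27.3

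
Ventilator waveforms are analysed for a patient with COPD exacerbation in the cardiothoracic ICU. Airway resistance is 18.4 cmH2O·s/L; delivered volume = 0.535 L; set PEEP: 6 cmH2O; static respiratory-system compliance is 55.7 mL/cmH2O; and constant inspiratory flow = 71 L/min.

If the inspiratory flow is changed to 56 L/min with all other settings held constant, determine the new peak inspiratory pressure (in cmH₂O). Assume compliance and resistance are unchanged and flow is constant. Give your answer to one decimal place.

Flow: 71 L/min ÷ 60 = 1.1833 L/s.
New flow: 56 L/min ÷ 60 = 0.9333 L/s.
PIP = Vt/C + R·V̇ + PEEP (constant-flow equation of motion).
Only the resistive term changes: ΔPIP = R × ΔV̇ = 18.4 × (0.9333 − 1.1833) = 18.4 × -0.25 = -4.6 cmH2O.
Original PIP = 535/55.7 + 18.4×1.1833 + 6 = 37.378 cmH2O; new PIP = 37.378 + (-4.6) = 32.778 cmH2O.

32.8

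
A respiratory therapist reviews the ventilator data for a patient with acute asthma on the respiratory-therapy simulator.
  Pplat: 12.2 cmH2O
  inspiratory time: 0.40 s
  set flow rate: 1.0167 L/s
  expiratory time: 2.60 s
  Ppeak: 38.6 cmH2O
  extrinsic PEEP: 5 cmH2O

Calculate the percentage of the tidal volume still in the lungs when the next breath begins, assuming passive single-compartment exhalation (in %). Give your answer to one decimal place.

17.0

Vt = flow × Ti = 1.0167 L/s × 0.40 s × 1000 mL/L = 406.68 mL.
R = (PIP − Pplat)/V̇ = (38.6 − 12.2) / 1.0167 = 26.4/1.0167 = 25.966 cmH2O·s/L.
C = Vt/(Pplat − PEEP) = 406.68 / (12.2 − 5) = 406.68/7.2 = 56.483 mL/cmH2O.
τ = R × C = 25.966 × 0.05648 L/cmH2O = 1.467 s.
Fraction remaining at end-expiration = e^(−Te/τ) = e^(−2.60/1.467) = 0.1699 → 16.99%.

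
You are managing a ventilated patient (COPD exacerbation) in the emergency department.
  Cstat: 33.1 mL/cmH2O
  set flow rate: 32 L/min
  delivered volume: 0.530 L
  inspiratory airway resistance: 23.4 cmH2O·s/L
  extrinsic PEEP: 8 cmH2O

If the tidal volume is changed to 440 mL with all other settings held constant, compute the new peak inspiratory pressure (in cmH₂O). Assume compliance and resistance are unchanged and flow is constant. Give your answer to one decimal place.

33.8

Flow: 32 L/min ÷ 60 = 0.5333 L/s.
PIP = Vt/C + R·V̇ + PEEP (constant-flow equation of motion).
Only the elastic term changes: ΔPIP = ΔVt / C = (440 − 530) / 33.1 = -2.719 cmH2O.
Original PIP = 530/33.1 + 23.4×0.5333 + 8 = 36.491 cmH2O; new PIP = 36.491 + (-2.719) = 33.772 cmH2O.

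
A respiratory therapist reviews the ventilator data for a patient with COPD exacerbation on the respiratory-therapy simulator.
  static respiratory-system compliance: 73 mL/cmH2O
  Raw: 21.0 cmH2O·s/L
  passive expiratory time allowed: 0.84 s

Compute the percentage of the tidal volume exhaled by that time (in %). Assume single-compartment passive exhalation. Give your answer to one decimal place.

τ = R × C = 21.0 × 73 mL/cmH2O = 21.0 × 0.073 L/cmH2O = 1.533 s.
Passive exhalation: V(t)/V₀ = e^(−t/τ) = e^(−0.84/1.533) = 0.5781.
Fraction exhaled = 1 − 0.5781 = 0.4219 → 42.19%.

42.2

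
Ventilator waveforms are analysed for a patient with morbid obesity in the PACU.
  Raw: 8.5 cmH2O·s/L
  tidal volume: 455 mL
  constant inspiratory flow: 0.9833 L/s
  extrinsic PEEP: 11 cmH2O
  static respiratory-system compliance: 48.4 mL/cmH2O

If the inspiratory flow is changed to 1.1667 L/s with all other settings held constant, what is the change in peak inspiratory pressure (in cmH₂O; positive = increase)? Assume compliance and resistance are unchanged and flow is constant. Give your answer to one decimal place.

PIP = Vt/C + R·V̇ + PEEP (constant-flow equation of motion).
Only the resistive term changes: ΔPIP = R × ΔV̇ = 8.5 × (1.1667 − 0.9833) = 8.5 × 0.1834 = 1.559 cmH2O.

1.6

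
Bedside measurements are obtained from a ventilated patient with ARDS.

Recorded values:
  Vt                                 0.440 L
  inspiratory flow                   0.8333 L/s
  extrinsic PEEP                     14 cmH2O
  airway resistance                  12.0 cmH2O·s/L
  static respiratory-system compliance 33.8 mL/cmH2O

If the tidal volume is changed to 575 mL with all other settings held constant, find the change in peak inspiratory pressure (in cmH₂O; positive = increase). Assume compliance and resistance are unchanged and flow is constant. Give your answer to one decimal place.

4.0

PIP = Vt/C + R·V̇ + PEEP (constant-flow equation of motion).
Only the elastic term changes: ΔPIP = ΔVt / C = (575 − 440) / 33.8 = 3.994 cmH2O.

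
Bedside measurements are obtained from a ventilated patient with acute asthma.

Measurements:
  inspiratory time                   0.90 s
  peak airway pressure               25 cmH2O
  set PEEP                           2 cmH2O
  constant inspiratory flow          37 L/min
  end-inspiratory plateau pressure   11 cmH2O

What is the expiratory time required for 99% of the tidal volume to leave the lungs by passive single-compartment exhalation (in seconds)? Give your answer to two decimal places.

Flow: 37 L/min ÷ 60 = 0.6167 L/s.
Vt = flow × Ti = 0.6167 L/s × 0.90 s × 1000 mL/L = 555.03 mL.
R = (PIP − Pplat)/V̇ = (25 − 11) / 0.6167 = 14.0/0.6167 = 22.701 cmH2O·s/L.
C = Vt/(Pplat − PEEP) = 555.03 / (11 − 2) = 555.03/9.0 = 61.67 mL/cmH2O.
τ = R × C = 22.701 × 0.06167 L/cmH2O = 1.4 s.
t = −τ·ln(1 − 0.99) = −1.4·ln(0.01) = 6.447 s.

6.45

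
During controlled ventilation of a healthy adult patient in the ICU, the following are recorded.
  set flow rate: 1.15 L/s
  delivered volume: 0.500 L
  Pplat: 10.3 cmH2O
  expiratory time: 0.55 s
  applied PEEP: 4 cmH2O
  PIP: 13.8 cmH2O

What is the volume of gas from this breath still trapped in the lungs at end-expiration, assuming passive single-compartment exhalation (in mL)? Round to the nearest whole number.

51

R = (PIP − Pplat)/V̇ = (13.8 − 10.3) / 1.15 = 3.5/1.15 = 3.043 cmH2O·s/L.
C = Vt/(Pplat − PEEP) = 500.0 / (10.3 − 4) = 500.0/6.3 = 79.365 mL/cmH2O.
τ = R × C = 3.043 × 0.07937 L/cmH2O = 0.2415 s.
Fraction remaining = e^(−Te/τ) = e^(−0.55/0.2415) = 0.1025.
Trapped volume = 500.0 × 0.1025 = 51.25 mL.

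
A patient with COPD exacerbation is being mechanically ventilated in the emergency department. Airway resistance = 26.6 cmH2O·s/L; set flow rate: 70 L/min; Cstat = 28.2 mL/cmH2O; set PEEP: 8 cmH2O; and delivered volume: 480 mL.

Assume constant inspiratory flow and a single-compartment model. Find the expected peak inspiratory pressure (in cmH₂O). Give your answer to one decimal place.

Flow: 70 L/min ÷ 60 = 1.1667 L/s.
Equation of motion (constant flow): PIP = Vt/C + R·V̇ + PEEP.
PIP = 480/28.2 + 26.6×1.1667 + 8 = 17.021 + 31.034 + 8 = 56.055 cmH2O.

56.1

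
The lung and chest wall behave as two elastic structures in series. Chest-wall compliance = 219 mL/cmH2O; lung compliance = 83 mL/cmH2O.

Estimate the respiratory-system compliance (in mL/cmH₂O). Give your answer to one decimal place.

60.2

Lung and chest wall are elastances in series: 1/Crs = 1/CL + 1/Ccw.
1/Crs = 1/83 + 1/219 = 0.01661.
Crs = 60.205 mL/cmH2O.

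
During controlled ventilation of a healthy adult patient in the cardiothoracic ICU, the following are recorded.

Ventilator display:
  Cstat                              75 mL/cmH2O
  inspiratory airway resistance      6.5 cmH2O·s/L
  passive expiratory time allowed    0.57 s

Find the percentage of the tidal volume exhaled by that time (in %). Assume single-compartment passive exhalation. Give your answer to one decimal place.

τ = R × C = 6.5 × 75 mL/cmH2O = 6.5 × 0.075 L/cmH2O = 0.4875 s.
Passive exhalation: V(t)/V₀ = e^(−t/τ) = e^(−0.57/0.4875) = 0.3106.
Fraction exhaled = 1 − 0.3106 = 0.6894 → 68.94%.

68.9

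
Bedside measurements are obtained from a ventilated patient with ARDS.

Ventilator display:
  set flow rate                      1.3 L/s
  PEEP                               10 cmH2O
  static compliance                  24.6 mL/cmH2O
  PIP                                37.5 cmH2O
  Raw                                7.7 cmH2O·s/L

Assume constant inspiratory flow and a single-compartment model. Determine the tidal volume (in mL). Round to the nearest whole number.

430

Equation of motion (constant flow): PIP = Vt/C + R·V̇ + PEEP.
Vt/C = PIP − R·V̇ − PEEP = 37.5 − 10.01 − 10 = 17.49 cmH2O.
Vt = C × 17.49 = 24.6 × 17.49 = 430.25 mL.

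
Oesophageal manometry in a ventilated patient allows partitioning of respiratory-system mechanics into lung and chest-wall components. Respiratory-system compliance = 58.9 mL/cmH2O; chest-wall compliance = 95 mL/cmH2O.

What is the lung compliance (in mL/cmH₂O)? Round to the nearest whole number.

1/CL = 1/Crs − 1/Ccw.
1/CL = 1/58.9 − 1/95 = 0.006452.
CL = 154.99 mL/cmH2O.

155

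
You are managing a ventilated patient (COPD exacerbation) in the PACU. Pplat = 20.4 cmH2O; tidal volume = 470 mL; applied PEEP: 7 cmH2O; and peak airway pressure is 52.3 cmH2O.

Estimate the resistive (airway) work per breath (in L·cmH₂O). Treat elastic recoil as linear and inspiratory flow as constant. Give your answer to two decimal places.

14.99

With constant inspiratory flow the resistive pressure is constant at PIP − Pplat = 52.3 − 20.4 = 31.9 cmH2O, so resistive work = 31.9 × 0.470 = 14.993 L·cmH2O.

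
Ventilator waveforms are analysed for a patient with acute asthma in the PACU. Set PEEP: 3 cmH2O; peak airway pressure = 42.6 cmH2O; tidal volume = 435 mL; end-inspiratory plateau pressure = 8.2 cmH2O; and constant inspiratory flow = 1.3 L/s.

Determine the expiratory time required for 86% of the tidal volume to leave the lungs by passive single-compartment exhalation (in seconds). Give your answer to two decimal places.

4.35

R = (PIP − Pplat)/V̇ = (42.6 − 8.2) / 1.3 = 34.4/1.3 = 26.462 cmH2O·s/L.
C = Vt/(Pplat − PEEP) = 435.0 / (8.2 − 3) = 435.0/5.2 = 83.654 mL/cmH2O.
τ = R × C = 26.462 × 0.08365 L/cmH2O = 2.214 s.
t = −τ·ln(1 − 0.86) = −2.214·ln(0.14) = 4.353 s.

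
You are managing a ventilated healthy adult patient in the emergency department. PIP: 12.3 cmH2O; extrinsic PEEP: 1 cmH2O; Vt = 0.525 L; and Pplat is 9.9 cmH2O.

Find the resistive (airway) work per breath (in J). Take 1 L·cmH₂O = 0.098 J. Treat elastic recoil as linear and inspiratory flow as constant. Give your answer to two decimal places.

0.12

With constant inspiratory flow the resistive pressure is constant at PIP − Pplat = 12.3 − 9.9 = 2.4 cmH2O, so resistive work = 2.4 × 0.525 = 1.26 L·cmH2O.
× 0.098 J/(L·cmH2O) → 0.1235 J.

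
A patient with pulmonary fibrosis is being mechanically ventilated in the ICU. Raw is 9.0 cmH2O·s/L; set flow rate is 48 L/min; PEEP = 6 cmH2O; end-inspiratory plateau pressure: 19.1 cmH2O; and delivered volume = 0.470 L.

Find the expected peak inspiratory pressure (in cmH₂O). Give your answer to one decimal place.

26.3

Flow: 48 L/min ÷ 60 = 0.8 L/s.
PIP = Pplat + Raw × flow = 19.1 + 9.0 × 0.8 = 19.1 + 7.2 = 26.3 cmH2O.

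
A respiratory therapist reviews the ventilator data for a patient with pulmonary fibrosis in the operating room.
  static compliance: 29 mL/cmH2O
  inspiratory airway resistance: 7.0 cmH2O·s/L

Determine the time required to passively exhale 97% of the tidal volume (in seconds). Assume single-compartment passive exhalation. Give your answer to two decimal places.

0.71

τ = R × C = 7.0 × 29 mL/cmH2O = 7.0 × 0.029 L/cmH2O = 0.203 s.
Exhaled fraction f = 1 − e^(−t/τ) → t = −τ·ln(1 − f) = −0.203·ln(0.03) = 0.7118 s.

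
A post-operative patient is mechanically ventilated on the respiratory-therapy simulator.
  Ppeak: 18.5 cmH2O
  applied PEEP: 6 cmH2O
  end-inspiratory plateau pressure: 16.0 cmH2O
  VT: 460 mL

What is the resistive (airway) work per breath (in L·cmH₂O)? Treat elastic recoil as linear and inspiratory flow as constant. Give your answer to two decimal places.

1.15

With constant inspiratory flow the resistive pressure is constant at PIP − Pplat = 18.5 − 16.0 = 2.5 cmH2O, so resistive work = 2.5 × 0.460 = 1.15 L·cmH2O.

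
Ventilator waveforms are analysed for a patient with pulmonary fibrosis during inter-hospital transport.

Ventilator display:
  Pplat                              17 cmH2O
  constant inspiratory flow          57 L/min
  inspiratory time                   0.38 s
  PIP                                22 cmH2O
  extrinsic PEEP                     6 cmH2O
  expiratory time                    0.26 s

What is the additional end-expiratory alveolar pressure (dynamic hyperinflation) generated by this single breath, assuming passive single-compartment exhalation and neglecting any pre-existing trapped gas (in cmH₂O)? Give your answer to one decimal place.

2.4

Flow: 57 L/min ÷ 60 = 0.95 L/s.
Vt = flow × Ti = 0.95 L/s × 0.38 s × 1000 mL/L = 361.0 mL.
R = (PIP − Pplat)/V̇ = (22 − 17) / 0.95 = 5.0/0.95 = 5.263 cmH2O·s/L.
C = Vt/(Pplat − PEEP) = 361.0 / (17 − 6) = 361.0/11.0 = 32.818 mL/cmH2O.
τ = R × C = 5.263 × 0.03282 L/cmH2O = 0.1727 s.
Fraction remaining = e^(−Te/τ) = e^(−0.26/0.1727) = 0.2219; trapped volume = 361.0 × 0.2219 = 80.106 mL.
Additional alveolar pressure from trapping ≈ V_trapped / C = 80.106 / 32.818 = 2.441 cmH2O.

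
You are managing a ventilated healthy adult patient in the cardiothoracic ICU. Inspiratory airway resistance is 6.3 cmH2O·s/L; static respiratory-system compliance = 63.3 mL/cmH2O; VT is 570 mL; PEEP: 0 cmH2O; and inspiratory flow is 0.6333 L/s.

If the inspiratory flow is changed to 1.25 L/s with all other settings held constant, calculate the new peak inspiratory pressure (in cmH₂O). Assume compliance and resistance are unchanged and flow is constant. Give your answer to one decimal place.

PIP = Vt/C + R·V̇ + PEEP (constant-flow equation of motion).
Only the resistive term changes: ΔPIP = R × ΔV̇ = 6.3 × (1.25 − 0.6333) = 6.3 × 0.6167 = 3.885 cmH2O.
Original PIP = 570/63.3 + 6.3×0.6333 + 0 = 12.995 cmH2O; new PIP = 12.995 + (3.885) = 16.88 cmH2O.

16.9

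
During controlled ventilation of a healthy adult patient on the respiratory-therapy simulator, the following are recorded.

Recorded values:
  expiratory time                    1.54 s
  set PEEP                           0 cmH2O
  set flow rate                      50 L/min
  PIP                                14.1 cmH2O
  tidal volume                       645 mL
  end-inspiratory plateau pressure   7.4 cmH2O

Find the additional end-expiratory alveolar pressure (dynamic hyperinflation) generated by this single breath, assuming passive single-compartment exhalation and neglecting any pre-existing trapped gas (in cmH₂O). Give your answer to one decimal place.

0.8

Flow: 50 L/min ÷ 60 = 0.8333 L/s.
R = (PIP − Pplat)/V̇ = (14.1 − 7.4) / 0.8333 = 6.7/0.8333 = 8.04 cmH2O·s/L.
C = Vt/(Pplat − PEEP) = 645.0 / (7.4 − 0) = 645.0/7.4 = 87.162 mL/cmH2O.
τ = R × C = 8.04 × 0.08716 L/cmH2O = 0.7008 s.
Fraction remaining = e^(−Te/τ) = e^(−1.54/0.7008) = 0.1111; trapped volume = 645.0 × 0.1111 = 71.66 mL.
Additional alveolar pressure from trapping ≈ V_trapped / C = 71.66 / 87.162 = 0.8221 cmH2O.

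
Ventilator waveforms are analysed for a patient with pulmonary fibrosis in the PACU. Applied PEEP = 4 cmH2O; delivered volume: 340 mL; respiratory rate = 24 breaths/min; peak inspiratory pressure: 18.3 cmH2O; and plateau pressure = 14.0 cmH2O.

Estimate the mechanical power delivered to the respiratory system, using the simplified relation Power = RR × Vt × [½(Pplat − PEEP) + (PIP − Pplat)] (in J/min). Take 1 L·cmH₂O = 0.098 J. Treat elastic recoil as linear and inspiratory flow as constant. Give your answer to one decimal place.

7.4

Per-breath work = Vt × [½(Pplat−PEEP) + (PIP−Pplat)] = 0.340 × [0.5×10.0 + 4.3] = 0.340 × 9.3 = 3.162 L·cmH2O.
Power = 24 × 3.162 = 75.888 L·cmH2O/min.
× 0.098 J/(L·cmH2O) → 7.437 J/min.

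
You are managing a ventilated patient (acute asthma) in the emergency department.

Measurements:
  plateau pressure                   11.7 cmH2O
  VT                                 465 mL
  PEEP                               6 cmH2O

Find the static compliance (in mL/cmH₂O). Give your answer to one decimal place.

Cstat = Vt / (Pplat − PEEP) = 465 / (11.7 − 6) = 465 / 5.7 = 81.579 mL/cmH2O.

81.6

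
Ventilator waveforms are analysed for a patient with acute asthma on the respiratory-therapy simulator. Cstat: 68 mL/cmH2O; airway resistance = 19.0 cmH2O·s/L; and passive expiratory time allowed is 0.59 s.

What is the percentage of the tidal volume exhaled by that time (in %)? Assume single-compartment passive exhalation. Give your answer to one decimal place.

τ = R × C = 19.0 × 68 mL/cmH2O = 19.0 × 0.068 L/cmH2O = 1.292 s.
Passive exhalation: V(t)/V₀ = e^(−t/τ) = e^(−0.59/1.292) = 0.6334.
Fraction exhaled = 1 − 0.6334 = 0.3666 → 36.66%.

36.7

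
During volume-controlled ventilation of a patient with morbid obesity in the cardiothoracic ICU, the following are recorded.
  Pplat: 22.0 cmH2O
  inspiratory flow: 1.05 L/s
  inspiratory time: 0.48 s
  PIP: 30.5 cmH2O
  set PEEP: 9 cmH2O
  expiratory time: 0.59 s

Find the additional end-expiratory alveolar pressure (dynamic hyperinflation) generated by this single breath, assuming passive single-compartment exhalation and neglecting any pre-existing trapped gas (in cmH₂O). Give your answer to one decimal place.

Vt = flow × Ti = 1.05 L/s × 0.48 s × 1000 mL/L = 504.0 mL.
R = (PIP − Pplat)/V̇ = (30.5 − 22.0) / 1.05 = 8.5/1.05 = 8.095 cmH2O·s/L.
C = Vt/(Pplat − PEEP) = 504.0 / (22.0 − 9) = 504.0/13.0 = 38.769 mL/cmH2O.
τ = R × C = 8.095 × 0.03877 L/cmH2O = 0.3138 s.
Fraction remaining = e^(−Te/τ) = e^(−0.59/0.3138) = 0.1526; trapped volume = 504.0 × 0.1526 = 76.91 mL.
Additional alveolar pressure from trapping ≈ V_trapped / C = 76.91 / 38.769 = 1.984 cmH2O.

2.0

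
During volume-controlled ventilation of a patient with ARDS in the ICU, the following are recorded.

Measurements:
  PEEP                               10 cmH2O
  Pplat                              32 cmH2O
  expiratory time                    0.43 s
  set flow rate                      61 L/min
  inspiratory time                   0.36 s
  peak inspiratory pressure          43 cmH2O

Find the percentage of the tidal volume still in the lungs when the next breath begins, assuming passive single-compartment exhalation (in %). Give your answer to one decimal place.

9.2

Flow: 61 L/min ÷ 60 = 1.0167 L/s.
Vt = flow × Ti = 1.0167 L/s × 0.36 s × 1000 mL/L = 366.01 mL.
R = (PIP − Pplat)/V̇ = (43 − 32) / 1.0167 = 11.0/1.0167 = 10.819 cmH2O·s/L.
C = Vt/(Pplat − PEEP) = 366.01 / (32 − 10) = 366.01/22.0 = 16.637 mL/cmH2O.
τ = R × C = 10.819 × 0.01664 L/cmH2O = 0.18 s.
Fraction remaining at end-expiration = e^(−Te/τ) = e^(−0.43/0.18) = 0.09173 → 9.173%.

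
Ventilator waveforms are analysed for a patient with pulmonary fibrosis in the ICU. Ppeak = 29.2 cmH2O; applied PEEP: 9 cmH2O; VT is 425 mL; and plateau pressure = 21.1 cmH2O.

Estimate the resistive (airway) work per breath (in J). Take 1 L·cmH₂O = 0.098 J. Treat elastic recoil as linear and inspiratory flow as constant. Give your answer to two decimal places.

0.34

With constant inspiratory flow the resistive pressure is constant at PIP − Pplat = 29.2 − 21.1 = 8.1 cmH2O, so resistive work = 8.1 × 0.425 = 3.443 L·cmH2O.
× 0.098 J/(L·cmH2O) → 0.3374 J.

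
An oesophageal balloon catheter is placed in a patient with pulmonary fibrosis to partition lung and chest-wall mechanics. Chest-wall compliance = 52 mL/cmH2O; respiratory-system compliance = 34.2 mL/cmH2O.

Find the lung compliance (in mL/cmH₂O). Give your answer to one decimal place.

1/CL = 1/Crs − 1/Ccw.
1/CL = 1/34.2 − 1/52 = 0.01001.
CL = 99.9 mL/cmH2O.

99.9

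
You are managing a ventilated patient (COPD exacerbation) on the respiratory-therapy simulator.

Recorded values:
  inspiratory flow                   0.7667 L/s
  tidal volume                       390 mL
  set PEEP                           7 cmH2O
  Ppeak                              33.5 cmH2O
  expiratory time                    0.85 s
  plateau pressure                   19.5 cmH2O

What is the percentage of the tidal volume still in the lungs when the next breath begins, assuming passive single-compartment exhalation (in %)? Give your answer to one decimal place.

22.5

R = (PIP − Pplat)/V̇ = (33.5 − 19.5) / 0.7667 = 14.0/0.7667 = 18.26 cmH2O·s/L.
C = Vt/(Pplat − PEEP) = 390.0 / (19.5 − 7) = 390.0/12.5 = 31.2 mL/cmH2O.
τ = R × C = 18.26 × 0.0312 L/cmH2O = 0.5697 s.
Fraction remaining at end-expiration = e^(−Te/τ) = e^(−0.85/0.5697) = 0.2249 → 22.49%.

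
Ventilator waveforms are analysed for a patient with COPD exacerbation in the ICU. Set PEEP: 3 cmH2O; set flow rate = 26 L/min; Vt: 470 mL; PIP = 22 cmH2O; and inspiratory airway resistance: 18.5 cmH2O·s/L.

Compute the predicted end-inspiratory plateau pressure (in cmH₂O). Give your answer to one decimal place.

14.0

Flow: 26 L/min ÷ 60 = 0.4333 L/s.
Pplat = PIP − Raw × flow = 22 − 18.5 × 0.4333 = 22 − 8.016 = 13.984 cmH2O.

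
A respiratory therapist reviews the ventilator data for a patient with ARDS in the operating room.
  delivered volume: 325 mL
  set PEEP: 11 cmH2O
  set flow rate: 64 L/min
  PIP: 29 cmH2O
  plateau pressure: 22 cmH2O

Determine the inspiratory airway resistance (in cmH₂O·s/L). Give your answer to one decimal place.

Flow: 64 L/min ÷ 60 = 1.0667 L/s.
Raw = (PIP − Pplat) / flow = (29 − 22) / 1.0667 = 7.0 / 1.0667 = 6.562 cmH2O·s/L.

6.6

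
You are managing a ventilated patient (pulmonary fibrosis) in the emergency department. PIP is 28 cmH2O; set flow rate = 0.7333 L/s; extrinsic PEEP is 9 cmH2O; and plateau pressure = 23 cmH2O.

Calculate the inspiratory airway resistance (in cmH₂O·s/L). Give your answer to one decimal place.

6.8

Raw = (PIP − Pplat) / flow = (28 − 23) / 0.7333 = 5.0 / 0.7333 = 6.818 cmH2O·s/L.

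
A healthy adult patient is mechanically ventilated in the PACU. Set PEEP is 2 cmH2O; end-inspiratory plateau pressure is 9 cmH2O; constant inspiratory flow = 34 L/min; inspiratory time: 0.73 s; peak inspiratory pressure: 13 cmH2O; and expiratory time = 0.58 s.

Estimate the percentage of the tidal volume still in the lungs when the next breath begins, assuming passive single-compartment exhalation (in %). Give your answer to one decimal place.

24.9

Flow: 34 L/min ÷ 60 = 0.5667 L/s.
Vt = flow × Ti = 0.5667 L/s × 0.73 s × 1000 mL/L = 413.69 mL.
R = (PIP − Pplat)/V̇ = (13 − 9) / 0.5667 = 4.0/0.5667 = 7.058 cmH2O·s/L.
C = Vt/(Pplat − PEEP) = 413.69 / (9 − 2) = 413.69/7.0 = 59.099 mL/cmH2O.
τ = R × C = 7.058 × 0.0591 L/cmH2O = 0.4171 s.
Fraction remaining at end-expiration = e^(−Te/τ) = e^(−0.58/0.4171) = 0.2489 → 24.89%.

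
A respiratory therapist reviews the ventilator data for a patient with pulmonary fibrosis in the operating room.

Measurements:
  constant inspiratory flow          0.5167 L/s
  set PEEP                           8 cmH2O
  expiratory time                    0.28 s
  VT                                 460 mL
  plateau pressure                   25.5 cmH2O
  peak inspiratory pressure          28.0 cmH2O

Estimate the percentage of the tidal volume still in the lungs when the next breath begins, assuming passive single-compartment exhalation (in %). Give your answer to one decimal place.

11.1

R = (PIP − Pplat)/V̇ = (28.0 − 25.5) / 0.5167 = 2.5/0.5167 = 4.838 cmH2O·s/L.
C = Vt/(Pplat − PEEP) = 460.0 / (25.5 − 8) = 460.0/17.5 = 26.286 mL/cmH2O.
τ = R × C = 4.838 × 0.02629 L/cmH2O = 0.1272 s.
Fraction remaining at end-expiration = e^(−Te/τ) = e^(−0.28/0.1272) = 0.1107 → 11.07%.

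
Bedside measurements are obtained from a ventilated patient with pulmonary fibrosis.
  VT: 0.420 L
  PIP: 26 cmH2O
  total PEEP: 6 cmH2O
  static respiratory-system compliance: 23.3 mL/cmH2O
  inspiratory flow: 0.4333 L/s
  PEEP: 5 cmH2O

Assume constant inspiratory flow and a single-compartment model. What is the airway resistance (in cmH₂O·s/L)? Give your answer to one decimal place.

Total PEEP = 6 cmH2O (set 5 + intrinsic 1); this is the baseline alveolar pressure.
Equation of motion (constant flow): PIP = Vt/C + R·V̇ + PEEP.
R·V̇ = PIP − Vt/C − PEEP = 26 − 420/23.3 − 6 = 26 − 18.026 − 6 = 1.974 cmH2O.
R = 1.974 / 0.4333 = 4.556 cmH2O·s/L.

4.6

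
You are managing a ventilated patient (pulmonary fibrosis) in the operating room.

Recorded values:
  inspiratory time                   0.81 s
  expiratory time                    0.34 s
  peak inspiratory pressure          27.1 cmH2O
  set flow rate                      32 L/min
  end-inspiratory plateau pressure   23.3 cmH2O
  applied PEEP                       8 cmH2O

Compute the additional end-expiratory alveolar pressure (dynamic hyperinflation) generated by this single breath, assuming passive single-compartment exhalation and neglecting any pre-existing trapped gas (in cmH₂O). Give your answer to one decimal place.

2.8

Flow: 32 L/min ÷ 60 = 0.5333 L/s.
Vt = flow × Ti = 0.5333 L/s × 0.81 s × 1000 mL/L = 431.97 mL.
R = (PIP − Pplat)/V̇ = (27.1 − 23.3) / 0.5333 = 3.8/0.5333 = 7.125 cmH2O·s/L.
C = Vt/(Pplat − PEEP) = 431.97 / (23.3 − 8) = 431.97/15.3 = 28.233 mL/cmH2O.
τ = R × C = 7.125 × 0.02823 L/cmH2O = 0.2011 s.
Fraction remaining = e^(−Te/τ) = e^(−0.34/0.2011) = 0.1844; trapped volume = 431.97 × 0.1844 = 79.655 mL.
Additional alveolar pressure from trapping ≈ V_trapped / C = 79.655 / 28.233 = 2.821 cmH2O.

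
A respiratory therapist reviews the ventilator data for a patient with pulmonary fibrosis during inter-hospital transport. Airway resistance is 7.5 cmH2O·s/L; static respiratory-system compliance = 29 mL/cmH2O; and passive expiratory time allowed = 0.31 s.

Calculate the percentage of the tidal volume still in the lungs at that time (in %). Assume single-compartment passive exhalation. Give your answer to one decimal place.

24.0

τ = R × C = 7.5 × 29 mL/cmH2O = 7.5 × 0.029 L/cmH2O = 0.2175 s.
Passive exhalation: V(t)/V₀ = e^(−t/τ) = e^(−0.31/0.2175) = 0.2404.
Fraction remaining = 0.2404 → 24.04%.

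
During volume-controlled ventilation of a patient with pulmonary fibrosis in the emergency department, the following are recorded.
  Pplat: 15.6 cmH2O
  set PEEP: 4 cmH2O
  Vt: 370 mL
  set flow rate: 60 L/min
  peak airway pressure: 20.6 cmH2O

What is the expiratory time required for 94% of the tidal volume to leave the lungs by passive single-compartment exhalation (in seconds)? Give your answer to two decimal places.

0.45

Flow: 60 L/min ÷ 60 = 1 L/s.
R = (PIP − Pplat)/V̇ = (20.6 − 15.6) / 1 = 5.0/1 = 5.0 cmH2O·s/L.
C = Vt/(Pplat − PEEP) = 370.0 / (15.6 − 4) = 370.0/11.6 = 31.897 mL/cmH2O.
τ = R × C = 5.0 × 0.0319 L/cmH2O = 0.1595 s.
t = −τ·ln(1 − 0.94) = −0.1595·ln(0.06) = 0.4487 s.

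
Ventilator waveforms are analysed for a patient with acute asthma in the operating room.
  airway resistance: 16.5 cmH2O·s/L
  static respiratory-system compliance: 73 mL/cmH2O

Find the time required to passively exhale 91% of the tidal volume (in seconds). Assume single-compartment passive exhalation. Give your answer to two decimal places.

2.90

τ = R × C = 16.5 × 73 mL/cmH2O = 16.5 × 0.073 L/cmH2O = 1.205 s.
Exhaled fraction f = 1 − e^(−t/τ) → t = −τ·ln(1 − f) = −1.205·ln(0.09) = 2.902 s.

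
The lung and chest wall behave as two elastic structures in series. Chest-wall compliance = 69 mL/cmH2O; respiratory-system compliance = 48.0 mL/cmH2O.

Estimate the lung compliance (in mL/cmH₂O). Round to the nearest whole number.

158

1/CL = 1/Crs − 1/Ccw.
1/CL = 1/48.0 − 1/69 = 0.006341.
CL = 157.7 mL/cmH2O.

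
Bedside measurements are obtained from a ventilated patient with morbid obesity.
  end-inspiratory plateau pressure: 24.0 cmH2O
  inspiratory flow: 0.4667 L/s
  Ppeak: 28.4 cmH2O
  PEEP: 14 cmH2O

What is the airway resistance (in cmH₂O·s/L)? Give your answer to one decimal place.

Raw = (PIP − Pplat) / flow = (28.4 − 24.0) / 0.4667 = 4.4 / 0.4667 = 9.428 cmH2O·s/L.

9.4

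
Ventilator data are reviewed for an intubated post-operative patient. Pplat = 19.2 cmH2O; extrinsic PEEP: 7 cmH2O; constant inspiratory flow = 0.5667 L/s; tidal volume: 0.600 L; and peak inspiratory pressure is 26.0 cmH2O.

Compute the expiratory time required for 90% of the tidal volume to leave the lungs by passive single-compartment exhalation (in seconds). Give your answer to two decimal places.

R = (PIP − Pplat)/V̇ = (26.0 − 19.2) / 0.5667 = 6.8/0.5667 = 11.999 cmH2O·s/L.
C = Vt/(Pplat − PEEP) = 600.0 / (19.2 − 7) = 600.0/12.2 = 49.18 mL/cmH2O.
τ = R × C = 11.999 × 0.04918 L/cmH2O = 0.5901 s.
t = −τ·ln(1 − 0.90) = −0.5901·ln(0.1) = 1.359 s.

1.36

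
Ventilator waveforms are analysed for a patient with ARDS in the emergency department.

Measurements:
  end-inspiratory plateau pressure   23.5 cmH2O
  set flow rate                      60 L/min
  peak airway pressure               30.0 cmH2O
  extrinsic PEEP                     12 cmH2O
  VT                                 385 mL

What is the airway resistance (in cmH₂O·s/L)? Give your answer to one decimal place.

Flow: 60 L/min ÷ 60 = 1 L/s.
Raw = (PIP − Pplat) / flow = (30.0 − 23.5) / 1 = 6.5 / 1 = 6.5 cmH2O·s/L.

6.5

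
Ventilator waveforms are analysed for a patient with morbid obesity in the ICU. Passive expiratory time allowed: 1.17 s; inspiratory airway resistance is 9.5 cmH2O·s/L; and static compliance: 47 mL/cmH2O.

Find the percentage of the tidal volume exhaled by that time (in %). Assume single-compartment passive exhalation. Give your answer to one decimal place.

τ = R × C = 9.5 × 47 mL/cmH2O = 9.5 × 0.047 L/cmH2O = 0.4465 s.
Passive exhalation: V(t)/V₀ = e^(−t/τ) = e^(−1.17/0.4465) = 0.07278.
Fraction exhaled = 1 − 0.07278 = 0.9272 → 92.72%.

92.7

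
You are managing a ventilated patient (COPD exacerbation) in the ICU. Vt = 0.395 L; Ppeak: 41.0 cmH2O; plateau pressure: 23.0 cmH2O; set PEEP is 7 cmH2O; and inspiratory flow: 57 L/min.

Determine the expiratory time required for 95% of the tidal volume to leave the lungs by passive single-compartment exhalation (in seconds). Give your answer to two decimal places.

1.40

Flow: 57 L/min ÷ 60 = 0.95 L/s.
R = (PIP − Pplat)/V̇ = (41.0 − 23.0) / 0.95 = 18.0/0.95 = 18.947 cmH2O·s/L.
C = Vt/(Pplat − PEEP) = 395.0 / (23.0 − 7) = 395.0/16.0 = 24.688 mL/cmH2O.
τ = R × C = 18.947 × 0.02469 L/cmH2O = 0.4678 s.
t = −τ·ln(1 − 0.95) = −0.4678·ln(0.05) = 1.401 s.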